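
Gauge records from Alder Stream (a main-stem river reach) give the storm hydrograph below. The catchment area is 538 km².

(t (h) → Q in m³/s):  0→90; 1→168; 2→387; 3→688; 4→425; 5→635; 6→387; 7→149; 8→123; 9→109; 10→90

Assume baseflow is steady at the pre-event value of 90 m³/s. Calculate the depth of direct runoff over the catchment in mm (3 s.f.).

Direct runoff: 0.0, 78.0, 297.0, 598.0, 335.0, 545.0, 297.0, 59.0, 33.0, 19.0, 0.0 m³/s; ΣQ_DR = 2261 m³/s.
V = ΣQ_DR · Δt = 2261 × 3600 s = 8.140 × 10^6 m³.
Over A = 538 km², depth = V / A = 15.1 mm.

d ≈ 15.1 mm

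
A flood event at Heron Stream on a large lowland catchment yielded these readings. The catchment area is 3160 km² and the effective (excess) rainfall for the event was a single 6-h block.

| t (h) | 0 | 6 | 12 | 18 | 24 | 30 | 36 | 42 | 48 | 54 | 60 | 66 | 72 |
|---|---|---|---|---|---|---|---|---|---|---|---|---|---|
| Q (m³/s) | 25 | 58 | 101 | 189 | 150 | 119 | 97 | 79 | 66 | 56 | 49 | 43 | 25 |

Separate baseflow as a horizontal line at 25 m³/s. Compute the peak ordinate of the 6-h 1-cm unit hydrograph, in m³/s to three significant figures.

U_p ≈ 328 m³/s

Direct runoff: 0.0, 33.0, 76.0, 164.0, 125.0, 94.0, 72.0, 54.0, 41.0, 31.0, 24.0, 18.0, 0.0 m³/s; ΣQ_DR = 732.0 m³/s, peak = 164.0 m³/s.
Runoff depth d = ΣQ_DR·Δt / A = 732.0 × 21600 / (3160 km²) = 5.004 mm.
The 1-cm UH is the DRH scaled by (10 mm)/d, so U_p = 164.0 × 10/5.004 = 328 m³/s.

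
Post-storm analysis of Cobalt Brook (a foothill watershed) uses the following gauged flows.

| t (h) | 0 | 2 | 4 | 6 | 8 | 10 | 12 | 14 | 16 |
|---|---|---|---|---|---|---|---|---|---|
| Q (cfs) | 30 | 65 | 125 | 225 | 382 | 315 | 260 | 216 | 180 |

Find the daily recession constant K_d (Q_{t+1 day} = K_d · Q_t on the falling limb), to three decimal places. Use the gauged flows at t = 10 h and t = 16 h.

Between t = 10 h and t = 16 h the flow falls from 315 to 180 cfs over 3×2 h = 6 h.
Per-interval ratio K = (180/315)^(1/3) = 0.8298; K_d = K^(24/2) = 0.107.

K_d ≈ 0.107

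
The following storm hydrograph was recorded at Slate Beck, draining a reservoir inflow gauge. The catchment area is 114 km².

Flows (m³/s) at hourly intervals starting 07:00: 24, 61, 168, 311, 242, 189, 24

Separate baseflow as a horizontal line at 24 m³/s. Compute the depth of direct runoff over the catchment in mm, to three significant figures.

Direct runoff: 0.0, 37.0, 144.0, 287.0, 218.0, 165.0, 0.0 m³/s; ΣQ_DR = 851.0 m³/s.
V = ΣQ_DR · Δt = 851.0 × 3600 s = 3.064 × 10^6 m³.
Over A = 114 km², depth = V / A = 26.9 mm.

d ≈ 26.9 mm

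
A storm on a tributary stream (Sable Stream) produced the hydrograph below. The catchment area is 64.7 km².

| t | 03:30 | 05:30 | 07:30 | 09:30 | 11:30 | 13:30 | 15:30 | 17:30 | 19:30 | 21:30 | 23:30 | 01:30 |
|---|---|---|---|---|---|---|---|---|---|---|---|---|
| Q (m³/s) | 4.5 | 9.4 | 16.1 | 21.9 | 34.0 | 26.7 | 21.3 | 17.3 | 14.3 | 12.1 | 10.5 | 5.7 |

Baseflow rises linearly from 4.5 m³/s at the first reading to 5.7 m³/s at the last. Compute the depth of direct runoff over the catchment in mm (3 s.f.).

d ≈ 14.8 mm

Direct runoff: 0.00, 4.79, 11.38, 17.07, 29.06, 21.65, 16.15, 12.04, 8.93, 6.62, 4.91, 0.00 m³/s; ΣQ_DR = 132.6 m³/s.
V = ΣQ_DR · Δt = 132.6 × 7200 s = 9.547 × 10^5 m³.
Over A = 64.7 km², depth = V / A = 14.8 mm.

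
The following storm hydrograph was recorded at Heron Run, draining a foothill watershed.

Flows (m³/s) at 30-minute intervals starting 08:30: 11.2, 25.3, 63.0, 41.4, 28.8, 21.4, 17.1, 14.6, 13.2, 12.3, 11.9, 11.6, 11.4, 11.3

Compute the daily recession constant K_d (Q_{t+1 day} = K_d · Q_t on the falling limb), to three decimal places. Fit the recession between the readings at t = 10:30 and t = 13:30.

K_d ≈ 0.001

Between t = 10:30 and t = 13:30 the flow falls from 28.8 to 11.9 m³/s over 6×0.5 h = 3 h.
Per-interval ratio K = (11.9/28.8)^(1/6) = 0.8630; K_d = K^(24/0.5) = 0.001.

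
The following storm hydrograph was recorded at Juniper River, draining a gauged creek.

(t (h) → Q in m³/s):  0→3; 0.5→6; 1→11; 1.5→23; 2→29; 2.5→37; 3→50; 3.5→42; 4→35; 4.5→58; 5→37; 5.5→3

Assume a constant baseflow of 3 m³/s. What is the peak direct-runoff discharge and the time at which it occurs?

Q_p = 55.0 m³/s at t = 4.5 h

Subtracting baseflow gives direct-runoff ordinates: 0.0, 3.0, 8.0, 20.0, 26.0, 34.0, 47.0, 39.0, 32.0, 55.0, 34.0, 0.0 m³/s.
The maximum is 55.0 m³/s, occurring at the reading for t = 4.5 h.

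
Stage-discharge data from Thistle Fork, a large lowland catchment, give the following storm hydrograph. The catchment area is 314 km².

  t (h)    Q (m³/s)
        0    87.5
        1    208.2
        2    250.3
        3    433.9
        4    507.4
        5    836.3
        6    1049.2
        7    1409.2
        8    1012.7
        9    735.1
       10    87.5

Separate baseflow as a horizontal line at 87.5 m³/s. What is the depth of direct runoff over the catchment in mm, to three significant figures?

Direct runoff: 0.0, 120.7, 162.8, 346.4, 419.9, 748.8, 961.7, 1321.7, 925.2, 647.6, 0.0 m³/s; ΣQ_DR = 5655 m³/s.
V = ΣQ_DR · Δt = 5655 × 3600 s = 2.036 × 10^7 m³.
Over A = 314 km², depth = V / A = 64.8 mm.

d ≈ 64.8 mm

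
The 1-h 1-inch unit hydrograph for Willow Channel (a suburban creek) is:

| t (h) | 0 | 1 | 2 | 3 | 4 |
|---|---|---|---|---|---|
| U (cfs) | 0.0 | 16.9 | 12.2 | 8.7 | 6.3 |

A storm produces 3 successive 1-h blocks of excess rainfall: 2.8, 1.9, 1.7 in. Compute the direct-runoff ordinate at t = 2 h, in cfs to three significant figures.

By discrete convolution, Q_j = Σ (P_i / 1 in) · U_{j−i}.
At t = 2 h (j=2): Q = (2.8/1)·12.2 + (1.9/1)·16.9 + (1.7/1)·0.0 = 66.3 cfs.

Q ≈ 66.3 cfs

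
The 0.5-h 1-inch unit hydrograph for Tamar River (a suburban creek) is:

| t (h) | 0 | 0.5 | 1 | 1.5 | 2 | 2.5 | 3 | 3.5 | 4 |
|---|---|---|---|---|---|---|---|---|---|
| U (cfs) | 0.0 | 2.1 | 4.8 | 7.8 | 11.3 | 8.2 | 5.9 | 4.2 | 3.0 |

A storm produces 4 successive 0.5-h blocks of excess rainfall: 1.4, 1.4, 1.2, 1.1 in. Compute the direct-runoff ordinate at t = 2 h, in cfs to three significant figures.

By discrete convolution, Q_j = Σ (P_i / 1 in) · U_{j−i}.
At t = 2 h (j=4): Q = (1.4/1)·11.3 + (1.4/1)·7.8 + (1.2/1)·4.8 + (1.1/1)·2.1 = 34.8 cfs.

Q ≈ 34.8 cfs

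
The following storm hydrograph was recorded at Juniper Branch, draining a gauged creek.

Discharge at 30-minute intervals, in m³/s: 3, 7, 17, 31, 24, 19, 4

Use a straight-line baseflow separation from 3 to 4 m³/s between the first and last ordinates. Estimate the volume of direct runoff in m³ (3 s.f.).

V ≈ 1.45 × 10^5 m³

Direct-runoff ordinates (Q − Q_b): 0.00, 3.83, 13.67, 27.50, 20.33, 15.17, 0.00 m³/s.
ΣQ_DR = 80.50 m³/s.
With Δt = 0.5 h = 1800 s, V = ΣQ_DR · Δt = 80.50 × 1800 = 1.45 × 10^5 m³.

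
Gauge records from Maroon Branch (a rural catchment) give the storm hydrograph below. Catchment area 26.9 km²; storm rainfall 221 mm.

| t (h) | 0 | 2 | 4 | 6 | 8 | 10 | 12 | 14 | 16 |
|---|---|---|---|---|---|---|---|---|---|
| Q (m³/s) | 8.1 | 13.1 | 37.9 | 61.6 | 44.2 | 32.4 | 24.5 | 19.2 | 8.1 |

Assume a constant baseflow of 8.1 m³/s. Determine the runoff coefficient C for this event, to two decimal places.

C ≈ 0.21

ΣQ_DR = 176.2 m³/s; V = ΣQ_DR·Δt = 1.269 × 10^6 m³.
Runoff depth d = V / A = 47.16 mm.
C = d / P = 47.16 / 221 = 0.21.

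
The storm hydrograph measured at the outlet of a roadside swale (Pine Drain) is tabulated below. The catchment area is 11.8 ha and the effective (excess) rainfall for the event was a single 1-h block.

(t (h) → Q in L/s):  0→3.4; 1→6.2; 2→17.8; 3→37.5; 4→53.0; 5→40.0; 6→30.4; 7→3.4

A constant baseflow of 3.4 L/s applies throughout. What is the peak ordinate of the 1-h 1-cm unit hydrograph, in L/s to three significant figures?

Direct runoff: 0.0, 2.8, 14.4, 34.1, 49.6, 36.6, 27.0, 0.0 L/s; ΣQ_DR = 164.5 L/s, peak = 49.6 L/s.
Runoff depth d = ΣQ_DR·Δt / A = 164.5 × 3600 / (11.8 ha) = 5.019 mm.
The 1-cm UH is the DRH scaled by (10 mm)/d, so U_p = 49.6 × 10/5.019 = 98.8 L/s.

U_p ≈ 98.8 L/s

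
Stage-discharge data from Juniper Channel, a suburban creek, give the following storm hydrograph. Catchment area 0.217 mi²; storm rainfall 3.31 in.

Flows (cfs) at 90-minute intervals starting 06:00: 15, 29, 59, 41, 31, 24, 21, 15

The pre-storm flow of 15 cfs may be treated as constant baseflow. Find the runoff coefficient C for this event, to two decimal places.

C ≈ 0.37

ΣQ_DR = 115.0 cfs; V = ΣQ_DR·Δt = 6.210 × 10^5 ft³.
Runoff depth d = V / A = 1.232 in.
C = d / P = 1.232 / 3.31 = 0.37.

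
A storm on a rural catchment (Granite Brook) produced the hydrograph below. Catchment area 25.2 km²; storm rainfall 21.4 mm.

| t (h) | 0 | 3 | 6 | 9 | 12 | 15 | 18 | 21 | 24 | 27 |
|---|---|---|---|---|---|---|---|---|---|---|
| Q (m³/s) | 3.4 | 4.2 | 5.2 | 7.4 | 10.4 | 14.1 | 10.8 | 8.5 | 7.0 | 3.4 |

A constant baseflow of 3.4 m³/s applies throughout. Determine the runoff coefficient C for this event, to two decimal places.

ΣQ_DR = 40.40 m³/s; V = ΣQ_DR·Δt = 4.363 × 10^5 m³.
Runoff depth d = V / A = 17.31 mm.
C = d / P = 17.31 / 21.4 = 0.81.

C ≈ 0.81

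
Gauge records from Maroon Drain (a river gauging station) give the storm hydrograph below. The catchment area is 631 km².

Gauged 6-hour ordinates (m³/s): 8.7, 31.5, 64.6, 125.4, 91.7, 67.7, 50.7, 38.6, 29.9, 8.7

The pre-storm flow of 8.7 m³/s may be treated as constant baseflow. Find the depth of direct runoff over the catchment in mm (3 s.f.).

d ≈ 14.7 mm

Direct runoff: 0.0, 22.8, 55.9, 116.7, 83.0, 59.0, 42.0, 29.9, 21.2, 0.0 m³/s; ΣQ_DR = 430.5 m³/s.
V = ΣQ_DR · Δt = 430.5 × 21600 s = 9.299 × 10^6 m³.
Over A = 631 km², depth = V / A = 14.7 mm.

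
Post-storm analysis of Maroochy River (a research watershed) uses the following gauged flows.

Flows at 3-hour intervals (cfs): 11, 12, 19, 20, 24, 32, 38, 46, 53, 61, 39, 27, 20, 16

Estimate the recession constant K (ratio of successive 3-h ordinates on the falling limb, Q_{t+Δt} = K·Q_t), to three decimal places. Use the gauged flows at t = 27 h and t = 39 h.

Using the recession-limb readings at t = 27 h and t = 39 h: Q falls from 61 to 16 cfs over 4 intervals.
K = (Q₂/Q₁)^(1/4) = (16/61)^(1/4) = 0.716.

K ≈ 0.716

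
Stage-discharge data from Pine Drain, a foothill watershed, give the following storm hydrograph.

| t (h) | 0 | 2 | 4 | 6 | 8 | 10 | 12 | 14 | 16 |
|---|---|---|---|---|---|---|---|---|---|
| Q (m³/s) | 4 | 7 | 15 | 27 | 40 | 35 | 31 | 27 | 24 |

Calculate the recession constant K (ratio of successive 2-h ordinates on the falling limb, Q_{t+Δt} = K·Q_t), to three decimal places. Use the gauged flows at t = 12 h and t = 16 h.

K ≈ 0.880

Using the recession-limb readings at t = 12 h and t = 16 h: Q falls from 31 to 24 m³/s over 2 intervals.
K = (Q₂/Q₁)^(1/2) = (24/31)^(1/2) = 0.880.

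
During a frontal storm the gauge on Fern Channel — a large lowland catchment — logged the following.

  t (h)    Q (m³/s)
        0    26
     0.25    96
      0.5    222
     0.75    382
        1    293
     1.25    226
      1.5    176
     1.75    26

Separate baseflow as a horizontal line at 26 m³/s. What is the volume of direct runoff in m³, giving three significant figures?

V ≈ 1.12 × 10^6 m³

Direct-runoff ordinates (Q − Q_b): 0.0, 70.0, 196.0, 356.0, 267.0, 200.0, 150.0, 0.0 m³/s.
ΣQ_DR = 1239 m³/s.
With Δt = 0.25 h = 900 s, V = ΣQ_DR · Δt = 1239 × 900 = 1.12 × 10^6 m³.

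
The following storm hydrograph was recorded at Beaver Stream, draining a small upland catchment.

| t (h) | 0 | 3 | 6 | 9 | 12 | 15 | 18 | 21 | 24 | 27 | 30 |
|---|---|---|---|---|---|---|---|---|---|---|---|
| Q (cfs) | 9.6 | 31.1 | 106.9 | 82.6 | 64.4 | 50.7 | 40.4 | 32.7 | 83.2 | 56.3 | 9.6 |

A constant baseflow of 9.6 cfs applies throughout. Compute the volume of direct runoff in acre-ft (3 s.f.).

Direct-runoff ordinates (Q − Q_b): 0.0, 21.5, 97.3, 73.0, 54.8, 41.1, 30.8, 23.1, 73.6, 46.7, 0.0 cfs.
ΣQ_DR = 461.9 cfs.
With Δt = 3 h = 10800 s, V = ΣQ_DR · Δt = 461.9 × 10800 = 4.99 × 10^6 ft³ = 115 acre-ft.

V ≈ 115 acre-ft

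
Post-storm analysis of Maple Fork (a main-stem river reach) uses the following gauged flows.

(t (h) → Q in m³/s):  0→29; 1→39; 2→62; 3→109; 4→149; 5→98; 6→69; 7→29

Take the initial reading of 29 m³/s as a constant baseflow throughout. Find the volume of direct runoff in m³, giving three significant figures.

V ≈ 1.27 × 10^6 m³

Direct-runoff ordinates (Q − Q_b): 0.0, 10.0, 33.0, 80.0, 120.0, 69.0, 40.0, 0.0 m³/s.
ΣQ_DR = 352.0 m³/s.
With Δt = 1 h = 3600 s, V = ΣQ_DR · Δt = 352.0 × 3600 = 1.27 × 10^6 m³.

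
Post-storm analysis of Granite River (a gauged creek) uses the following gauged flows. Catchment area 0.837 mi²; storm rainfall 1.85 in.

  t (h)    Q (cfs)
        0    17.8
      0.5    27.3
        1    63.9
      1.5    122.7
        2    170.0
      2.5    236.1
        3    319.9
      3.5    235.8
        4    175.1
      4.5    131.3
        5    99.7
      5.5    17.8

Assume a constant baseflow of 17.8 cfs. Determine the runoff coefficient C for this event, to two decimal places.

ΣQ_DR = 1404 cfs; V = ΣQ_DR·Δt = 2.527 × 10^6 ft³.
Runoff depth d = V / A = 1.299 in.
C = d / P = 1.299 / 1.85 = 0.70.

C ≈ 0.70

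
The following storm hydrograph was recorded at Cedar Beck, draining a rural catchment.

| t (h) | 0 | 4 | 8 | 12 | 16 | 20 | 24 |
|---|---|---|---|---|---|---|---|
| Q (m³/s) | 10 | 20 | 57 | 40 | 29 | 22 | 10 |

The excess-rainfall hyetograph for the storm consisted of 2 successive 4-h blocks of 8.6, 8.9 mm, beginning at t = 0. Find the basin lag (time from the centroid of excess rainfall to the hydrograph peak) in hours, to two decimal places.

t_L ≈ 3.97 h

Centroid of excess rainfall: t_c = Σ P_i·t̄_i / ΣP_i = 4.0343 h (block centres at 2, 6 h).
Hydrograph peak occurs at t = 8 h, so basin lag t_L = 8 − 4.0343 = 3.97 h.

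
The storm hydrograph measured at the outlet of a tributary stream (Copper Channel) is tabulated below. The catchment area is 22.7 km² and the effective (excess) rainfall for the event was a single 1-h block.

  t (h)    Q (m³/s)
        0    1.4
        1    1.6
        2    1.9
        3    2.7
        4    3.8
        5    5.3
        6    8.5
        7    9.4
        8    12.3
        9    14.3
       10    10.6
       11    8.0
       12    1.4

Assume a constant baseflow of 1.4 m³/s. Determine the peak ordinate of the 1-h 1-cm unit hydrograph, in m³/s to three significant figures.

Direct runoff: 0.0, 0.2, 0.5, 1.3, 2.4, 3.9, 7.1, 8.0, 10.9, 12.9, 9.2, 6.6, 0.0 m³/s; ΣQ_DR = 63.00 m³/s, peak = 12.9 m³/s.
Runoff depth d = ΣQ_DR·Δt / A = 63.00 × 3600 / (22.7 km²) = 9.991 mm.
The 1-cm UH is the DRH scaled by (10 mm)/d, so U_p = 12.9 × 10/9.991 = 12.9 m³/s.

U_p ≈ 12.9 m³/s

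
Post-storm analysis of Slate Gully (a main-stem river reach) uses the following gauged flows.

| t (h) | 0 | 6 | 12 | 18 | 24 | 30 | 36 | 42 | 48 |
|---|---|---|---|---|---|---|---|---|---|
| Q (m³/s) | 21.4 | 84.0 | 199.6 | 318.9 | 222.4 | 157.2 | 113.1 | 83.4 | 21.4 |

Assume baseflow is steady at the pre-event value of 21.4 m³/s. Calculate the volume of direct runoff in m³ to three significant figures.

V ≈ 2.22 × 10^7 m³

Direct-runoff ordinates (Q − Q_b): 0.0, 62.6, 178.2, 297.5, 201.0, 135.8, 91.7, 62.0, 0.0 m³/s.
ΣQ_DR = 1029 m³/s.
With Δt = 6 h = 21600 s, V = ΣQ_DR · Δt = 1029 × 21600 = 2.22 × 10^7 m³.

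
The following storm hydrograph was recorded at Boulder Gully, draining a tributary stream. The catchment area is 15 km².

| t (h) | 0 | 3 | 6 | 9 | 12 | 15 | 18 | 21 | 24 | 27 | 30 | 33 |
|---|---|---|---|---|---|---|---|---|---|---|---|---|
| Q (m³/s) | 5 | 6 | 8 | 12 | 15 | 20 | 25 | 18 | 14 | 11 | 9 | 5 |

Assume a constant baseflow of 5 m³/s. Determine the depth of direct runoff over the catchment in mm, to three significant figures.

Direct runoff: 0.0, 1.0, 3.0, 7.0, 10.0, 15.0, 20.0, 13.0, 9.0, 6.0, 4.0, 0.0 m³/s; ΣQ_DR = 88.00 m³/s.
V = ΣQ_DR · Δt = 88.00 × 10800 s = 9.504 × 10^5 m³.
Over A = 15 km², depth = V / A = 63.4 mm.

d ≈ 63.4 mm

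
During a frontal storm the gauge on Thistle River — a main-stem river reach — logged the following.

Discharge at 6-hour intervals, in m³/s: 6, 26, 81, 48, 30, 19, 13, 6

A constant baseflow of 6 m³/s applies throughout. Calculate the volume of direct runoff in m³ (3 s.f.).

V ≈ 3.91 × 10^6 m³

Direct-runoff ordinates (Q − Q_b): 0.0, 20.0, 75.0, 42.0, 24.0, 13.0, 7.0, 0.0 m³/s.
ΣQ_DR = 181.0 m³/s.
With Δt = 6 h = 21600 s, V = ΣQ_DR · Δt = 181.0 × 21600 = 3.91 × 10^6 m³.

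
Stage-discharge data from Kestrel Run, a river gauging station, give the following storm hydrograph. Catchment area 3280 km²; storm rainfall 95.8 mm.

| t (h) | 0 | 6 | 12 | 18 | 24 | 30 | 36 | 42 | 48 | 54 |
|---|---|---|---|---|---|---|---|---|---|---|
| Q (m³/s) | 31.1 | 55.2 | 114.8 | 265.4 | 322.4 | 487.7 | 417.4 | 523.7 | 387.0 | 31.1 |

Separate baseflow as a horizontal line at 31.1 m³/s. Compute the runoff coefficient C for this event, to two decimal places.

ΣQ_DR = 2325 m³/s; V = ΣQ_DR·Δt = 5.022 × 10^7 m³.
Runoff depth d = V / A = 15.31 mm.
C = d / P = 15.31 / 95.8 = 0.16.

C ≈ 0.16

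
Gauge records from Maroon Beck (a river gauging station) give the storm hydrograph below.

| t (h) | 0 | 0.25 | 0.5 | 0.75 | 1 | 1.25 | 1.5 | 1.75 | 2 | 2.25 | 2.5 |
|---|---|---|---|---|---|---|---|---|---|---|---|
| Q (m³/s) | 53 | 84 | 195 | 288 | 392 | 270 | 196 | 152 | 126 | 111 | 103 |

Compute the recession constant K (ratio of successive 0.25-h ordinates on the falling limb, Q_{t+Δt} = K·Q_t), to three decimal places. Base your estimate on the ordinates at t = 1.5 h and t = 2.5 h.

Using the recession-limb readings at t = 1.5 h and t = 2.5 h: Q falls from 196 to 103 m³/s over 4 intervals.
K = (Q₂/Q₁)^(1/4) = (103/196)^(1/4) = 0.851.

K ≈ 0.851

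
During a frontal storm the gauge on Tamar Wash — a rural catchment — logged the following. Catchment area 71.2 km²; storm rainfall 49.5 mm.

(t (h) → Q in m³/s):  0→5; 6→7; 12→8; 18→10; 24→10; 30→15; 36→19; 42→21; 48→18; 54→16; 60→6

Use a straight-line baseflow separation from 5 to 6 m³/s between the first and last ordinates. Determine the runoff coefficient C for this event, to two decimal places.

C ≈ 0.46

ΣQ_DR = 74.50 m³/s; V = ΣQ_DR·Δt = 1.609 × 10^6 m³.
Runoff depth d = V / A = 22.60 mm.
C = d / P = 22.60 / 49.5 = 0.46.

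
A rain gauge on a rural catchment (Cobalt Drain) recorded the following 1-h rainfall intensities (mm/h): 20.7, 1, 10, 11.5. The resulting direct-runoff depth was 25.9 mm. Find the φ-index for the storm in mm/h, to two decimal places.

Only the 3 blocks with intensity above φ contribute runoff: 20.7, 10, 11.5 mm/h.
Σ(I−φ)·Δt = d  ⇒  (20.7+10+11.5 − 3φ)·1 = 25.9
φ = (42.20 − 25.9/1) / 3 = 5.43 mm/h.

φ ≈ 5.43 mm/h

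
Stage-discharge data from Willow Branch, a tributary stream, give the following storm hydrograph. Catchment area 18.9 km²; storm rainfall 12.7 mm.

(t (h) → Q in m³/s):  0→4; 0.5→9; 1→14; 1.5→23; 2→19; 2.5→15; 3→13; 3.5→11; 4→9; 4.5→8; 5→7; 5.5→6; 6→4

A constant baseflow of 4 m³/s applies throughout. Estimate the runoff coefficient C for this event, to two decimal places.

ΣQ_DR = 90.00 m³/s; V = ΣQ_DR·Δt = 1.620 × 10^5 m³.
Runoff depth d = V / A = 8.571 mm.
C = d / P = 8.571 / 12.7 = 0.67.

C ≈ 0.67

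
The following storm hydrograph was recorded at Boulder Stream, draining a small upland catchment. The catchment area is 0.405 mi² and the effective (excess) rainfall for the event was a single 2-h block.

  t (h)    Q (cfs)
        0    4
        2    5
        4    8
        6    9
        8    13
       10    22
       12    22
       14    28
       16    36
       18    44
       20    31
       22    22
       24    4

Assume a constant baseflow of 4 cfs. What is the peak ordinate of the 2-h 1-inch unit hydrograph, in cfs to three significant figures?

Direct runoff: 0.0, 1.0, 4.0, 5.0, 9.0, 18.0, 18.0, 24.0, 32.0, 40.0, 27.0, 18.0, 0.0 cfs; ΣQ_DR = 196.0 cfs, peak = 40.0 cfs.
Runoff depth d = ΣQ_DR·Δt / A = 196.0 × 7200 / (0.405 mi²) = 1.500 in.
The 1-inch UH is the DRH scaled by (1 in)/d, so U_p = 40.0 × 1/1.500 = 26.7 cfs.

U_p ≈ 26.7 cfs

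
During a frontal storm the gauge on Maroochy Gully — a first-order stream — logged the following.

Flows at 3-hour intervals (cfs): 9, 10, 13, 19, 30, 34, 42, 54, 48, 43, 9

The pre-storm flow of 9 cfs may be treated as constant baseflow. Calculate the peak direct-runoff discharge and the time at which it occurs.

Q_p = 45.0 cfs at t = 21 h

Subtracting baseflow gives direct-runoff ordinates: 0.0, 1.0, 4.0, 10.0, 21.0, 25.0, 33.0, 45.0, 39.0, 34.0, 0.0 cfs.
The maximum is 45.0 cfs, occurring at the reading for t = 21 h.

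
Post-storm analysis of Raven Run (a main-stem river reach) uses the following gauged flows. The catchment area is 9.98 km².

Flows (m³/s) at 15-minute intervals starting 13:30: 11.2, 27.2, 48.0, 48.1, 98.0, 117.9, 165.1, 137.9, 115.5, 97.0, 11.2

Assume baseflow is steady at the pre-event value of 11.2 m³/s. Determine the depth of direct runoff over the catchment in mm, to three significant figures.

d ≈ 68.0 mm

Direct runoff: 0.0, 16.0, 36.8, 36.9, 86.8, 106.7, 153.9, 126.7, 104.3, 85.8, 0.0 m³/s; ΣQ_DR = 753.9 m³/s.
V = ΣQ_DR · Δt = 753.9 × 900 s = 6.785 × 10^5 m³.
Over A = 9.98 km², depth = V / A = 68.0 mm.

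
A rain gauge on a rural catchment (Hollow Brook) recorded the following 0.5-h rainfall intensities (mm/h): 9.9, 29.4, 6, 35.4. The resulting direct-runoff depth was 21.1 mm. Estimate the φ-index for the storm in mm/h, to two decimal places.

φ ≈ 11.30 mm/h

Only the 2 blocks with intensity above φ contribute runoff: 29.4, 35.4 mm/h.
Σ(I−φ)·Δt = d  ⇒  (29.4+35.4 − 2φ)·0.5 = 21.1
φ = (64.80 − 21.1/0.5) / 2 = 11.30 mm/h.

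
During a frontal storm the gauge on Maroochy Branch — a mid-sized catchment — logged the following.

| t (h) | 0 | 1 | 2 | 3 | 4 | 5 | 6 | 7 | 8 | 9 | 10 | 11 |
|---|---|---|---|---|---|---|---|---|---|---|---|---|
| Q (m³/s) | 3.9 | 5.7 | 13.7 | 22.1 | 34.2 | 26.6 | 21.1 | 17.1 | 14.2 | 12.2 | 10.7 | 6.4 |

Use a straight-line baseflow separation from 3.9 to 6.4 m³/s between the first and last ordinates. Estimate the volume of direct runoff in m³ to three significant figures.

V ≈ 4.54 × 10^5 m³

Direct-runoff ordinates (Q − Q_b): 0.00, 1.57, 9.35, 17.52, 29.39, 21.56, 15.84, 11.61, 8.48, 6.25, 4.53, 0.00 m³/s.
ΣQ_DR = 126.1 m³/s.
With Δt = 1 h = 3600 s, V = ΣQ_DR · Δt = 126.1 × 3600 = 4.54 × 10^5 m³.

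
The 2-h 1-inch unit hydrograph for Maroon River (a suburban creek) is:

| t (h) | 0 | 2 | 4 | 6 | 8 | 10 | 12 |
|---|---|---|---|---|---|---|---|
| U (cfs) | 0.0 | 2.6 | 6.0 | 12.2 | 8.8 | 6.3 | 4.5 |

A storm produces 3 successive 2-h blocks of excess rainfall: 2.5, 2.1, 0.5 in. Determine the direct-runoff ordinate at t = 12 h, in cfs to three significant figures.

By discrete convolution, Q_j = Σ (P_i / 1 in) · U_{j−i}.
At t = 12 h (j=6): Q = (2.5/1)·4.5 + (2.1/1)·6.3 + (0.5/1)·8.8 = 28.9 cfs.

Q ≈ 28.9 cfs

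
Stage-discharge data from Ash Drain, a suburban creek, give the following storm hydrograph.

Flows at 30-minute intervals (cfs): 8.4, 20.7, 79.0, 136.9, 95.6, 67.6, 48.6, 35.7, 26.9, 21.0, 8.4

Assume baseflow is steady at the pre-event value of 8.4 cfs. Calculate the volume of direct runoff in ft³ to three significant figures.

V ≈ 8.22 × 10^5 ft³

Direct-runoff ordinates (Q − Q_b): 0.0, 12.3, 70.6, 128.5, 87.2, 59.2, 40.2, 27.3, 18.5, 12.6, 0.0 cfs.
ΣQ_DR = 456.4 cfs.
With Δt = 0.5 h = 1800 s, V = ΣQ_DR · Δt = 456.4 × 1800 = 8.22 × 10^5 ft³.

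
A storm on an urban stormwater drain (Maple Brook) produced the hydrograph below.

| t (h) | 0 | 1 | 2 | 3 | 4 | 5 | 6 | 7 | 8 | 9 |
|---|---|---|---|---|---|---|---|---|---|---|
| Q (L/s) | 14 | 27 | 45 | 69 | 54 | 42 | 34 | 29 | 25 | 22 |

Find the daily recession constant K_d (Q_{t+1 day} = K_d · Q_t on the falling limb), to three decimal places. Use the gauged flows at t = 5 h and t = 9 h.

K_d ≈ 0.021

Between t = 5 h and t = 9 h the flow falls from 42 to 22 L/s over 4×1 h = 4 h.
Per-interval ratio K = (22/42)^(1/4) = 0.8507; K_d = K^(24/1) = 0.021.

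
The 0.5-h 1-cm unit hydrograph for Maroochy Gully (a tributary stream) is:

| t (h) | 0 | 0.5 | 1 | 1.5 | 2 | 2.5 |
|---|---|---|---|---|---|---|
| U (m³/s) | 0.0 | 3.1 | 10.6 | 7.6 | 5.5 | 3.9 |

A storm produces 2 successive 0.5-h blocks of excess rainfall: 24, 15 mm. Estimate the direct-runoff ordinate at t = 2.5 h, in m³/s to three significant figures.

Q ≈ 17.6 m³/s

By discrete convolution, Q_j = Σ (P_i / 10 mm) · U_{j−i}.
At t = 2.5 h (j=5): Q = (24/10)·3.9 + (15/10)·5.5 = 17.6 m³/s.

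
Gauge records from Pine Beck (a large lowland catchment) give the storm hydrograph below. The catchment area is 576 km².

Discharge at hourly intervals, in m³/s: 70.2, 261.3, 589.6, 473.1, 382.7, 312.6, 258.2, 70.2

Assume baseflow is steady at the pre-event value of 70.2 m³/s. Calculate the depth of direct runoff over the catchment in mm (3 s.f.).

d ≈ 11.6 mm

Direct runoff: 0.0, 191.1, 519.4, 402.9, 312.5, 242.4, 188.0, 0.0 m³/s; ΣQ_DR = 1856 m³/s.
V = ΣQ_DR · Δt = 1856 × 3600 s = 6.683 × 10^6 m³.
Over A = 576 km², depth = V / A = 11.6 mm.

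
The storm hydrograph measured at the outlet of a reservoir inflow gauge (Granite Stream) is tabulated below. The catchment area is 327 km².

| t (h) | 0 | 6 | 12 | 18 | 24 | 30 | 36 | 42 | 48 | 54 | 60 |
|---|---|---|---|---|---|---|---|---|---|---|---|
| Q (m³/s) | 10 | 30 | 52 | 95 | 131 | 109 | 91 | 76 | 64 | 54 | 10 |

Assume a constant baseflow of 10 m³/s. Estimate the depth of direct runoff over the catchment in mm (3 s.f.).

Direct runoff: 0.0, 20.0, 42.0, 85.0, 121.0, 99.0, 81.0, 66.0, 54.0, 44.0, 0.0 m³/s; ΣQ_DR = 612.0 m³/s.
V = ΣQ_DR · Δt = 612.0 × 21600 s = 1.322 × 10^7 m³.
Over A = 327 km², depth = V / A = 40.4 mm.

d ≈ 40.4 mm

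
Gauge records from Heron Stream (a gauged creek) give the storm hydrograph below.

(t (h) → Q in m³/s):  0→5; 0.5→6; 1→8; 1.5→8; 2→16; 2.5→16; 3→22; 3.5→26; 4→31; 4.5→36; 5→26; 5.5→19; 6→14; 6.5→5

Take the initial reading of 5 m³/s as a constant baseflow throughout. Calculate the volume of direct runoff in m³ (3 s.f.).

V ≈ 3.02 × 10^5 m³

Direct-runoff ordinates (Q − Q_b): 0.0, 1.0, 3.0, 3.0, 11.0, 11.0, 17.0, 21.0, 26.0, 31.0, 21.0, 14.0, 9.0, 0.0 m³/s.
ΣQ_DR = 168.0 m³/s.
With Δt = 0.5 h = 1800 s, V = ΣQ_DR · Δt = 168.0 × 1800 = 3.02 × 10^5 m³.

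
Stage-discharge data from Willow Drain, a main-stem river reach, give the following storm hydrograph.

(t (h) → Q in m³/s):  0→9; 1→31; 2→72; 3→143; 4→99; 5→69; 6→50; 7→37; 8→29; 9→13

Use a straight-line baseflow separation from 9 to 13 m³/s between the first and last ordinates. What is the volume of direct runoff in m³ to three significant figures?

Direct-runoff ordinates (Q − Q_b): 0.00, 21.56, 62.11, 132.67, 88.22, 57.78, 38.33, 24.89, 16.44, 0.00 m³/s.
ΣQ_DR = 442.0 m³/s.
With Δt = 1 h = 3600 s, V = ΣQ_DR · Δt = 442.0 × 3600 = 1.59 × 10^6 m³.

V ≈ 1.59 × 10^6 m³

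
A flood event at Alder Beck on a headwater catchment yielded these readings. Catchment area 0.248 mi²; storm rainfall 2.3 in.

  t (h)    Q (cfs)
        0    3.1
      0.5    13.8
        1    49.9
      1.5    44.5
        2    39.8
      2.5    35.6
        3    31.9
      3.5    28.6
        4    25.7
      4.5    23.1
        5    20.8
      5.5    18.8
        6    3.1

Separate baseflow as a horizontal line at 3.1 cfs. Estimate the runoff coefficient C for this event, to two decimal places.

C ≈ 0.41

ΣQ_DR = 298.4 cfs; V = ΣQ_DR·Δt = 5.371 × 10^5 ft³.
Runoff depth d = V / A = 0.9322 in.
C = d / P = 0.9322 / 2.3 = 0.41.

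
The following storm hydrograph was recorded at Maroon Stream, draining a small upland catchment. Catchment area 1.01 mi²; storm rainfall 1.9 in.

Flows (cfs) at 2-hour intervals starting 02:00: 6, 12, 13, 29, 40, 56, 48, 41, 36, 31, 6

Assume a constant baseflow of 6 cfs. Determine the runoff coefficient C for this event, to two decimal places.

ΣQ_DR = 252.0 cfs; V = ΣQ_DR·Δt = 1.814 × 10^6 ft³.
Runoff depth d = V / A = 0.7733 in.
C = d / P = 0.7733 / 1.9 = 0.41.

C ≈ 0.41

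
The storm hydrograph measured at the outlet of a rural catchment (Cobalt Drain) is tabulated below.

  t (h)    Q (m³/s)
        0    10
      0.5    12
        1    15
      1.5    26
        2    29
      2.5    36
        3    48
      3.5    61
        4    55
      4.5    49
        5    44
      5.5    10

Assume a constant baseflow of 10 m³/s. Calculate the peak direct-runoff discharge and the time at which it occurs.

Subtracting baseflow gives direct-runoff ordinates: 0.0, 2.0, 5.0, 16.0, 19.0, 26.0, 38.0, 51.0, 45.0, 39.0, 34.0, 0.0 m³/s.
The maximum is 51.0 m³/s, occurring at the reading for t = 3.5 h.

Q_p = 51.0 m³/s at t = 3.5 h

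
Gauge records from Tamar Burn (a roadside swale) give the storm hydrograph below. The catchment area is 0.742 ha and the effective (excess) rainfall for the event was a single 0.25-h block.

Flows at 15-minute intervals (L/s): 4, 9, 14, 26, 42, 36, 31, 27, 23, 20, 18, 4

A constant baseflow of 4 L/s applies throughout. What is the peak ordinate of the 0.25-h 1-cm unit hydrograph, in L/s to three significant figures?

U_p ≈ 15.2 L/s

Direct runoff: 0.0, 5.0, 10.0, 22.0, 38.0, 32.0, 27.0, 23.0, 19.0, 16.0, 14.0, 0.0 L/s; ΣQ_DR = 206.0 L/s, peak = 38.0 L/s.
Runoff depth d = ΣQ_DR·Δt / A = 206.0 × 900 / (0.742 ha) = 24.99 mm.
The 1-cm UH is the DRH scaled by (10 mm)/d, so U_p = 38.0 × 10/24.99 = 15.2 L/s.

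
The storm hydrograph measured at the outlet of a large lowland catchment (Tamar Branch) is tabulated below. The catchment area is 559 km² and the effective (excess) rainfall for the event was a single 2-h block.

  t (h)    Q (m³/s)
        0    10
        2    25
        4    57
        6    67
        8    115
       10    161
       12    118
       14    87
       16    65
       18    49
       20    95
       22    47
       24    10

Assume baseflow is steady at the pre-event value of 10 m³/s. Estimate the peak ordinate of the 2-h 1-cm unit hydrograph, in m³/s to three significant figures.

U_p ≈ 151 m³/s

Direct runoff: 0.0, 15.0, 47.0, 57.0, 105.0, 151.0, 108.0, 77.0, 55.0, 39.0, 85.0, 37.0, 0.0 m³/s; ΣQ_DR = 776.0 m³/s, peak = 151.0 m³/s.
Runoff depth d = ΣQ_DR·Δt / A = 776.0 × 7200 / (559 km²) = 9.995 mm.
The 1-cm UH is the DRH scaled by (10 mm)/d, so U_p = 151.0 × 10/9.995 = 151 m³/s.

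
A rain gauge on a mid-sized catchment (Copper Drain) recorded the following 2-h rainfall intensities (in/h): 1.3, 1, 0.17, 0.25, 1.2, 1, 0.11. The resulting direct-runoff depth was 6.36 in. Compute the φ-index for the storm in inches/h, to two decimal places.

φ ≈ 0.33 in/h

Only the 4 blocks with intensity above φ contribute runoff: 1.3, 1, 1.2, 1 in/h.
Σ(I−φ)·Δt = d  ⇒  (1.3+1+1.2+1 − 4φ)·2 = 6.36
φ = (4.500 − 6.36/2) / 4 = 0.33 in/h.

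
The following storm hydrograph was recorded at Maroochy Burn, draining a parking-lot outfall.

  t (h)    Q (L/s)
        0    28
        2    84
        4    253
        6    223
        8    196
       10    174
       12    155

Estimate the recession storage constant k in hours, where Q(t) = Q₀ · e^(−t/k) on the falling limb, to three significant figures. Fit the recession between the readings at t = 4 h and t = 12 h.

On the falling limb, Q drops from 253 to 155 L/s between t = 4 h and t = 12 h (Δt = 8 h).
k = −Δt / ln(Q₂/Q₁) = −8 / ln(155/253) = 16.3 h.

k ≈ 16.3 h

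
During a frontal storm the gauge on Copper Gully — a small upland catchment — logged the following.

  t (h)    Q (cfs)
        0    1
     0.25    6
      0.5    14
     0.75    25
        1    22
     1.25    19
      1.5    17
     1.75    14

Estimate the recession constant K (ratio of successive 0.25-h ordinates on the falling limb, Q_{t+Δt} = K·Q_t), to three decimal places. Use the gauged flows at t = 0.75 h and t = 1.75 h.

Using the recession-limb readings at t = 0.75 h and t = 1.75 h: Q falls from 25 to 14 cfs over 4 intervals.
K = (Q₂/Q₁)^(1/4) = (14/25)^(1/4) = 0.865.

K ≈ 0.865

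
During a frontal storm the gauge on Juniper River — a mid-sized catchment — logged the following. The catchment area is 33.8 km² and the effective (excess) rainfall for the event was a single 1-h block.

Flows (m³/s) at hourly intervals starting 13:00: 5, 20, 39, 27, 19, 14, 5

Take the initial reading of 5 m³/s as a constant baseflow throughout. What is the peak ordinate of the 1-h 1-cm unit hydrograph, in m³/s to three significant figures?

Direct runoff: 0.0, 15.0, 34.0, 22.0, 14.0, 9.0, 0.0 m³/s; ΣQ_DR = 94.00 m³/s, peak = 34.0 m³/s.
Runoff depth d = ΣQ_DR·Δt / A = 94.00 × 3600 / (33.8 km²) = 10.01 mm.
The 1-cm UH is the DRH scaled by (10 mm)/d, so U_p = 34.0 × 10/10.01 = 34.0 m³/s.

U_p ≈ 34.0 m³/s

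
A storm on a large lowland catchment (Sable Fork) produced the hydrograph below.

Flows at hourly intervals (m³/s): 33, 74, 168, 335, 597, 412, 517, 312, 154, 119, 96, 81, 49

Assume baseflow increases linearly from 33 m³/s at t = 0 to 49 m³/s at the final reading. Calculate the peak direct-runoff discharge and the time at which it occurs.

Subtracting baseflow gives direct-runoff ordinates: 0.00, 39.67, 132.33, 298.00, 558.67, 372.33, 476.00, 269.67, 110.33, 74.00, 49.67, 33.33, 0.00 m³/s.
The maximum is 558.67 m³/s, occurring at the reading for t = 4 h.

Q_p = 558.67 m³/s at t = 4 h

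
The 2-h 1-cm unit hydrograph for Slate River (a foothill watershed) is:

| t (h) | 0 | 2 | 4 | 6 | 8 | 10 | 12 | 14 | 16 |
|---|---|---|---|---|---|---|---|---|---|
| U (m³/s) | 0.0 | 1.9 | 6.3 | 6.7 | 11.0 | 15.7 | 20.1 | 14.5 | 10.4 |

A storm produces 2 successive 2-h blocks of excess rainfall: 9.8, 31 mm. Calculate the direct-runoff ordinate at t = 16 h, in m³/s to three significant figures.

Q ≈ 55.1 m³/s

By discrete convolution, Q_j = Σ (P_i / 10 mm) · U_{j−i}.
At t = 16 h (j=8): Q = (9.8/10)·10.4 + (31/10)·14.5 = 55.1 m³/s.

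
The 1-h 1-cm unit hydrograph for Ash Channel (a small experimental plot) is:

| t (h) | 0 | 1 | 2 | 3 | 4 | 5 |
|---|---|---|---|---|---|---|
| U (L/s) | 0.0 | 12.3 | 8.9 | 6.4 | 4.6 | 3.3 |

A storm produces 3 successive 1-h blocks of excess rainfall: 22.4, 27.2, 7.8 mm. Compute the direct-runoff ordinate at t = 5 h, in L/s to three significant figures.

By discrete convolution, Q_j = Σ (P_i / 10 mm) · U_{j−i}.
At t = 5 h (j=5): Q = (22.4/10)·3.3 + (27.2/10)·4.6 + (7.8/10)·6.4 = 24.9 L/s.

Q ≈ 24.9 L/s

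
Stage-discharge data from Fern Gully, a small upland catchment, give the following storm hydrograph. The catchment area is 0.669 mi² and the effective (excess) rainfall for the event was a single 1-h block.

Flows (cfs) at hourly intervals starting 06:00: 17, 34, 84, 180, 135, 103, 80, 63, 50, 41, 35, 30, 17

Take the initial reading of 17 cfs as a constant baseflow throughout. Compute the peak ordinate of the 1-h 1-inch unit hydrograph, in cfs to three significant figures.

U_p ≈ 109 cfs

Direct runoff: 0.0, 17.0, 67.0, 163.0, 118.0, 86.0, 63.0, 46.0, 33.0, 24.0, 18.0, 13.0, 0.0 cfs; ΣQ_DR = 648.0 cfs, peak = 163.0 cfs.
Runoff depth d = ΣQ_DR·Δt / A = 648.0 × 3600 / (0.669 mi²) = 1.501 in.
The 1-inch UH is the DRH scaled by (1 in)/d, so U_p = 163.0 × 1/1.501 = 109 cfs.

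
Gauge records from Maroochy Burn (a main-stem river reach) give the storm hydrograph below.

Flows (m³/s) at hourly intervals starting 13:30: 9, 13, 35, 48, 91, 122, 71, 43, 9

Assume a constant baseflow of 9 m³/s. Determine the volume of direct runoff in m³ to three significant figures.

V ≈ 1.30 × 10^6 m³

Direct-runoff ordinates (Q − Q_b): 0.0, 4.0, 26.0, 39.0, 82.0, 113.0, 62.0, 34.0, 0.0 m³/s.
ΣQ_DR = 360.0 m³/s.
With Δt = 1 h = 3600 s, V = ΣQ_DR · Δt = 360.0 × 3600 = 1.30 × 10^6 m³.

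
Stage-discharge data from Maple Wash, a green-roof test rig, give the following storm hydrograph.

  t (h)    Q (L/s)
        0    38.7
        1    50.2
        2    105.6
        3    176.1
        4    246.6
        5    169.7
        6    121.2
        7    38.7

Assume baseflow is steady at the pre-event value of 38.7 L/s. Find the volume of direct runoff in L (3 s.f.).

Direct-runoff ordinates (Q − Q_b): 0.0, 11.5, 66.9, 137.4, 207.9, 131.0, 82.5, 0.0 L/s.
ΣQ_DR = 637.2 L/s.
With Δt = 1 h = 3600 s, V = ΣQ_DR · Δt = 637.2 × 3600 = 2.29 × 10^6 L.

V ≈ 2.29 × 10^6 L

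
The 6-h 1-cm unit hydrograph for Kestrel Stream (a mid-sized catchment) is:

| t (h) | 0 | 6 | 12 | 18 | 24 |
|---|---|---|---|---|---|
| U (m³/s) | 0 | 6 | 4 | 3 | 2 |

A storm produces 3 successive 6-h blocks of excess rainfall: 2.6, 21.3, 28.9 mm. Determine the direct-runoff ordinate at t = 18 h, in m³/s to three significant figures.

Q ≈ 26.6 m³/s

By discrete convolution, Q_j = Σ (P_i / 10 mm) · U_{j−i}.
At t = 18 h (j=3): Q = (2.6/10)·3 + (21.3/10)·4 + (28.9/10)·6 = 26.6 m³/s.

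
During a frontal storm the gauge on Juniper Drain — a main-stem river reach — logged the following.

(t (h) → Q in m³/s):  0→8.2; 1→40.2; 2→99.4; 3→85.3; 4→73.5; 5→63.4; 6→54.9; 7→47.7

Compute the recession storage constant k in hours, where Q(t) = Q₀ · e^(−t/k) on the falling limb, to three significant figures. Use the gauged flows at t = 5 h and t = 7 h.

On the falling limb, Q drops from 63.4 to 47.7 m³/s between t = 5 h and t = 7 h (Δt = 2 h).
k = −Δt / ln(Q₂/Q₁) = −2 / ln(47.7/63.4) = 7.03 h.

k ≈ 7.03 h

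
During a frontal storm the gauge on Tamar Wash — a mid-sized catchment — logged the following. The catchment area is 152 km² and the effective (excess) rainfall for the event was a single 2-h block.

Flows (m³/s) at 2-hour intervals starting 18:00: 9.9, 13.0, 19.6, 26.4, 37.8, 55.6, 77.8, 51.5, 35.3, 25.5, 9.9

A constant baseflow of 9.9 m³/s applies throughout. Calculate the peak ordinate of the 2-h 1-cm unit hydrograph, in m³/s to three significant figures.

U_p ≈ 56.6 m³/s

Direct runoff: 0.0, 3.1, 9.7, 16.5, 27.9, 45.7, 67.9, 41.6, 25.4, 15.6, 0.0 m³/s; ΣQ_DR = 253.4 m³/s, peak = 67.9 m³/s.
Runoff depth d = ΣQ_DR·Δt / A = 253.4 × 7200 / (152 km²) = 12.00 mm.
The 1-cm UH is the DRH scaled by (10 mm)/d, so U_p = 67.9 × 10/12.00 = 56.6 m³/s.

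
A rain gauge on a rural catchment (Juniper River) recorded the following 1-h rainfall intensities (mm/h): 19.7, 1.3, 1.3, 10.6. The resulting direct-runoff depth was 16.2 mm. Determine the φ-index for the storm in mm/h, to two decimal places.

Only the 2 blocks with intensity above φ contribute runoff: 19.7, 10.6 mm/h.
Σ(I−φ)·Δt = d  ⇒  (19.7+10.6 − 2φ)·1 = 16.2
φ = (30.30 − 16.2/1) / 2 = 7.05 mm/h.

φ ≈ 7.05 mm/h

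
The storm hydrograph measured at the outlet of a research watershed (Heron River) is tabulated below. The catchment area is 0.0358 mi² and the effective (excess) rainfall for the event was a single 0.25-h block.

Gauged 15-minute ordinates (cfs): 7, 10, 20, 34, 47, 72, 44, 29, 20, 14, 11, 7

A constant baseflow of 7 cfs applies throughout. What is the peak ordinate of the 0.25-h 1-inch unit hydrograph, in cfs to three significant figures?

Direct runoff: 0.0, 3.0, 13.0, 27.0, 40.0, 65.0, 37.0, 22.0, 13.0, 7.0, 4.0, 0.0 cfs; ΣQ_DR = 231.0 cfs, peak = 65.0 cfs.
Runoff depth d = ΣQ_DR·Δt / A = 231.0 × 900 / (0.0358 mi²) = 2.500 in.
The 1-inch UH is the DRH scaled by (1 in)/d, so U_p = 65.0 × 1/2.500 = 26.0 cfs.

U_p ≈ 26.0 cfs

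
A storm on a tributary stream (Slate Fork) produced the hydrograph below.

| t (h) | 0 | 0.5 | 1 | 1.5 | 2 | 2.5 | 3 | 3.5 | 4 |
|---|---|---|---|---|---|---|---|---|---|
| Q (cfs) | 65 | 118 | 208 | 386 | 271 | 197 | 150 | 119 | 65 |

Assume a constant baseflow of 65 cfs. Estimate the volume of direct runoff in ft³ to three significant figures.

V ≈ 1.79 × 10^6 ft³

Direct-runoff ordinates (Q − Q_b): 0.0, 53.0, 143.0, 321.0, 206.0, 132.0, 85.0, 54.0, 0.0 cfs.
ΣQ_DR = 994.0 cfs.
With Δt = 0.5 h = 1800 s, V = ΣQ_DR · Δt = 994.0 × 1800 = 1.79 × 10^6 ft³.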